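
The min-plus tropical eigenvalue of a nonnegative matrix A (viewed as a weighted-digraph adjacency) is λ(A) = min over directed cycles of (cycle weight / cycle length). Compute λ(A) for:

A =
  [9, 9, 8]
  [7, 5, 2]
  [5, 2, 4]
λ(A) = 2

Enumerate directed cycles and compute their means (weight / length). Sample:
  cycle 0 → 0: weight = 9, length = 1, mean = 9/1 ≈ 9.000
  cycle 1 → 1: weight = 5, length = 1, mean = 5/1 ≈ 5.000
  cycle 2 → 2: weight = 4, length = 1, mean = 4/1 ≈ 4.000
  cycle 0 → 1 → 0: weight = 16, length = 2, mean = 16/2 ≈ 8.000
  cycle 0 → 2 → 0: weight = 13, length = 2, mean = 13/2 ≈ 6.500
  cycle 1 → 0 → 1: weight = 16, length = 2, mean = 16/2 ≈ 8.000
Minimum mean = 2.000, attained e.g. along the cycle 1 → 2 → 1 with weight 4 and length 2. So λ(A) = 4/2 = 2.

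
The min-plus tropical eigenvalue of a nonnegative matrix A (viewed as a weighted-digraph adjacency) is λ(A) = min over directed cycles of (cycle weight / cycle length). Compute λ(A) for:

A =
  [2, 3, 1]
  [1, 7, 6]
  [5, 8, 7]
λ(A) = 2

Enumerate directed cycles and compute their means (weight / length). Sample:
  cycle 0 → 0: weight = 2, length = 1, mean = 2/1 ≈ 2.000
  cycle 1 → 1: weight = 7, length = 1, mean = 7/1 ≈ 7.000
  cycle 2 → 2: weight = 7, length = 1, mean = 7/1 ≈ 7.000
  cycle 0 → 1 → 0: weight = 4, length = 2, mean = 4/2 ≈ 2.000
  cycle 0 → 2 → 0: weight = 6, length = 2, mean = 6/2 ≈ 3.000
  cycle 1 → 0 → 1: weight = 4, length = 2, mean = 4/2 ≈ 2.000
Minimum mean = 2.000, attained e.g. along the cycle 0 → 0 with weight 2 and length 1. So λ(A) = 2/1 = 2.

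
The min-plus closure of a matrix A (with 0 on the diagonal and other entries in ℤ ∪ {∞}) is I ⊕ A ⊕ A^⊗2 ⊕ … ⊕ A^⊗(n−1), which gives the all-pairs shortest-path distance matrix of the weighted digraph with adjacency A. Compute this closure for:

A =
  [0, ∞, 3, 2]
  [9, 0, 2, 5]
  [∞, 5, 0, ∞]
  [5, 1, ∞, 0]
Closure =
  [0, 3, 3, 2]
  [9, 0, 2, 5]
  [14, 5, 0, 10]
  [5, 1, 3, 0]

This is the Floyd-Warshall all-pairs shortest-path computation. For each intermediate vertex k = 0, 1, …, 3, update dist[i][j] ← min(dist[i][j], dist[i][k] + dist[k][j]). The final matrix gives, for each (i, j), the minimum total weight of any directed path from i to j (possibly empty when i = j).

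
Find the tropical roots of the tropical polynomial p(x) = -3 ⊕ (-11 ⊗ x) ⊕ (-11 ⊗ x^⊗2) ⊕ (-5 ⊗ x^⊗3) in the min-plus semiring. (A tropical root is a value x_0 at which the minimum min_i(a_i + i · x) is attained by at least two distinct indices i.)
Roots: {-6, 0, 8}

Each tropical root is a break point of the lower envelope of the lines y = a_i + i · x (there are 4 lines, with slopes 0, 1, ..., 3). Only the lines that attain the minimum somewhere contribute to roots; other lines are dominated. Here the surviving (envelope) indices are i = 3, i = 2, i = 1, i = 0.
Intersections between consecutive envelope lines give the roots: for adjacent envelope indices i < j the intersection is x = (a_i − a_j) / (j − i). Reading off the sorted break points: {-6, 0, 8}.
Verification: at each break x_0, at least two indices attain the minimum of min_i(a_i + i · x_0).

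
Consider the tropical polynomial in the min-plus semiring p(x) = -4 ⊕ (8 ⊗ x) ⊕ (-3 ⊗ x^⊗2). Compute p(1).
p(1) = -4

A tropical monomial a ⊗ x^⊗i evaluates to a + i · x. Evaluating each term at x = 1:
  Term 0 contributes -4 + 0 · 1 = -4
  Term 1 contributes 8 + 1 · 1 = 9
  Term 2 contributes -3 + 2 · 1 = -1
p(1) = ⊕ of these = min[-4, 9, -1] = -4.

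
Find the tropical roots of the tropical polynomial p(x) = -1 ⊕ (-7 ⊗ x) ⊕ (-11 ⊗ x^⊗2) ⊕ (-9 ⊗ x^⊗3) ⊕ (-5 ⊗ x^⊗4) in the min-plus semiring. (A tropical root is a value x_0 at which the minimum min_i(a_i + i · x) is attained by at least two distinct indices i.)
Roots: {-4, -2, 4, 6}

Each tropical root is a break point of the lower envelope of the lines y = a_i + i · x (there are 5 lines, with slopes 0, 1, ..., 4). Only the lines that attain the minimum somewhere contribute to roots; other lines are dominated. Here the surviving (envelope) indices are i = 4, i = 3, i = 2, i = 1, i = 0.
Intersections between consecutive envelope lines give the roots: for adjacent envelope indices i < j the intersection is x = (a_i − a_j) / (j − i). Reading off the sorted break points: {-4, -2, 4, 6}.
Verification: at each break x_0, at least two indices attain the minimum of min_i(a_i + i · x_0).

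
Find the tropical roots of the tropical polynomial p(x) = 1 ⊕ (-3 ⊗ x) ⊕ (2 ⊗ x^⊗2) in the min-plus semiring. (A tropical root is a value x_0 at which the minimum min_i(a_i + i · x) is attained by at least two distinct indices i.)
Roots: {-5, 4}

Each tropical root is a break point of the lower envelope of the lines y = a_i + i · x (there are 3 lines, with slopes 0, 1, ..., 2). Only the lines that attain the minimum somewhere contribute to roots; other lines are dominated. Here the surviving (envelope) indices are i = 2, i = 1, i = 0.
Intersections between consecutive envelope lines give the roots: for adjacent envelope indices i < j the intersection is x = (a_i − a_j) / (j − i). Reading off the sorted break points: {-5, 4}.
Verification: at each break x_0, at least two indices attain the minimum of min_i(a_i + i · x_0).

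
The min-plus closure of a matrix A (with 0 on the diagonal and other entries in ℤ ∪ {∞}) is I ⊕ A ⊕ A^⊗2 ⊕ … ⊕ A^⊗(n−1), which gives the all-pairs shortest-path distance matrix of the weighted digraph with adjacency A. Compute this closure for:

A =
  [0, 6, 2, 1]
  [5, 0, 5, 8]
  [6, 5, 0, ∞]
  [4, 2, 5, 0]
Closure =
  [0, 3, 2, 1]
  [5, 0, 5, 6]
  [6, 5, 0, 7]
  [4, 2, 5, 0]

This is the Floyd-Warshall all-pairs shortest-path computation. For each intermediate vertex k = 0, 1, …, 3, update dist[i][j] ← min(dist[i][j], dist[i][k] + dist[k][j]). The final matrix gives, for each (i, j), the minimum total weight of any directed path from i to j (possibly empty when i = j).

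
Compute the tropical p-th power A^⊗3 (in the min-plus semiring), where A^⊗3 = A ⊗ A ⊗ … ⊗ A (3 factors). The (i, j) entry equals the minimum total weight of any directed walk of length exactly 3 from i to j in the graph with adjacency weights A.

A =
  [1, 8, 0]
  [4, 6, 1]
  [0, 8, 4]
A^⊗3 =
  [1, 8, 0]
  [2, 9, 1]
  [0, 8, 1]

Each entry (A^⊗3)_ij equals the minimum over all length-3 walks i = v_0 → v_1 → … → v_3 = j of Σ_t A[v_t][v_{t+1}]. For example, for (i, j) = (0, 2) we minimise over 9 possible intermediate vertex sequences; the minimum is 0, attained along the walk 0 → 2 → 0 → 2.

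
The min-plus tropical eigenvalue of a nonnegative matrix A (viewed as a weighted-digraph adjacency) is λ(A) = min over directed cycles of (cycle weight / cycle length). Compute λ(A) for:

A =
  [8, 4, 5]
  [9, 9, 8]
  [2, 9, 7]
λ(A) = 7/2

Enumerate directed cycles and compute their means (weight / length). Sample:
  cycle 0 → 0: weight = 8, length = 1, mean = 8/1 ≈ 8.000
  cycle 1 → 1: weight = 9, length = 1, mean = 9/1 ≈ 9.000
  cycle 2 → 2: weight = 7, length = 1, mean = 7/1 ≈ 7.000
  cycle 0 → 1 → 0: weight = 13, length = 2, mean = 13/2 ≈ 6.500
  cycle 0 → 2 → 0: weight = 7, length = 2, mean = 7/2 ≈ 3.500
  cycle 1 → 0 → 1: weight = 13, length = 2, mean = 13/2 ≈ 6.500
Minimum mean = 3.500, attained e.g. along the cycle 0 → 2 → 0 with weight 7 and length 2. So λ(A) = 7/2 = 7/2.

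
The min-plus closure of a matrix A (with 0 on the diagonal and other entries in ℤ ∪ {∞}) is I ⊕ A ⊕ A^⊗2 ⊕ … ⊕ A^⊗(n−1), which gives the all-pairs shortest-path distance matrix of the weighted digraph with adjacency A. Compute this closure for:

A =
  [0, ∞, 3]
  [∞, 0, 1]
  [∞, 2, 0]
Closure =
  [0, 5, 3]
  [∞, 0, 1]
  [∞, 2, 0]

This is the Floyd-Warshall all-pairs shortest-path computation. For each intermediate vertex k = 0, 1, …, 2, update dist[i][j] ← min(dist[i][j], dist[i][k] + dist[k][j]). The final matrix gives, for each (i, j), the minimum total weight of any directed path from i to j (possibly empty when i = j).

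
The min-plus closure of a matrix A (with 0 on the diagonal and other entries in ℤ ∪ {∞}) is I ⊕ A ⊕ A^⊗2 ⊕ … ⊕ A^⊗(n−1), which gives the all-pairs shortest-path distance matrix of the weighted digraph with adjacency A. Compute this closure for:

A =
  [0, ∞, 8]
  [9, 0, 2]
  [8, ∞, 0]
Closure =
  [0, ∞, 8]
  [9, 0, 2]
  [8, ∞, 0]

This is the Floyd-Warshall all-pairs shortest-path computation. For each intermediate vertex k = 0, 1, …, 2, update dist[i][j] ← min(dist[i][j], dist[i][k] + dist[k][j]). The final matrix gives, for each (i, j), the minimum total weight of any directed path from i to j (possibly empty when i = j).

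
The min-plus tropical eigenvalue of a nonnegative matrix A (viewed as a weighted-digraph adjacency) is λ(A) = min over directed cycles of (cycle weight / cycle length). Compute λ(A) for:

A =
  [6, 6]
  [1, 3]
λ(A) = 3

Enumerate directed cycles and compute their means (weight / length). Sample:
  cycle 0 → 0: weight = 6, length = 1, mean = 6/1 ≈ 6.000
  cycle 1 → 1: weight = 3, length = 1, mean = 3/1 ≈ 3.000
  cycle 0 → 1 → 0: weight = 7, length = 2, mean = 7/2 ≈ 3.500
  cycle 1 → 0 → 1: weight = 7, length = 2, mean = 7/2 ≈ 3.500
Minimum mean = 3.000, attained e.g. along the cycle 1 → 1 with weight 3 and length 1. So λ(A) = 3/1 = 3.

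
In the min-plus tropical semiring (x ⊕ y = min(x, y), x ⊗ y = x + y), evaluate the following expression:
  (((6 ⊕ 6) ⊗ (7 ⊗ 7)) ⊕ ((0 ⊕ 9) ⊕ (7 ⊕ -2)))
(((6 ⊕ 6) ⊗ (7 ⊗ 7)) ⊕ ((0 ⊕ 9) ⊕ (7 ⊕ -2))) = -2

Expand innermost to outermost. Recall ⊕ takes the minimum of its arguments and ⊗ takes their sum. Working out the expression (((6 ⊕ 6) ⊗ (7 ⊗ 7)) ⊕ ((0 ⊕ 9) ⊕ (7 ⊕ -2))) gives -2.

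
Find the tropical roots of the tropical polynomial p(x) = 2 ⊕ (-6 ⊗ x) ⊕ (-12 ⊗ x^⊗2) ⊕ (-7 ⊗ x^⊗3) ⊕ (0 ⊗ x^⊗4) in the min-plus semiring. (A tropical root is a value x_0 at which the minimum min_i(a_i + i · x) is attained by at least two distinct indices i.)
Roots: {-7, -5, 6, 8}

Each tropical root is a break point of the lower envelope of the lines y = a_i + i · x (there are 5 lines, with slopes 0, 1, ..., 4). Only the lines that attain the minimum somewhere contribute to roots; other lines are dominated. Here the surviving (envelope) indices are i = 4, i = 3, i = 2, i = 1, i = 0.
Intersections between consecutive envelope lines give the roots: for adjacent envelope indices i < j the intersection is x = (a_i − a_j) / (j − i). Reading off the sorted break points: {-7, -5, 6, 8}.
Verification: at each break x_0, at least two indices attain the minimum of min_i(a_i + i · x_0).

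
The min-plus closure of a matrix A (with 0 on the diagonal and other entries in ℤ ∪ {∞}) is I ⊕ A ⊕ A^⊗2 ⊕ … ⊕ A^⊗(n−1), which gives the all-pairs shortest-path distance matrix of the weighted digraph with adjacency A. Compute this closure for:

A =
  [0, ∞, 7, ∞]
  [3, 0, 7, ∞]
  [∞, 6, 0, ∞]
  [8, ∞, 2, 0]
Closure =
  [0, 13, 7, ∞]
  [3, 0, 7, ∞]
  [9, 6, 0, ∞]
  [8, 8, 2, 0]

This is the Floyd-Warshall all-pairs shortest-path computation. For each intermediate vertex k = 0, 1, …, 3, update dist[i][j] ← min(dist[i][j], dist[i][k] + dist[k][j]). The final matrix gives, for each (i, j), the minimum total weight of any directed path from i to j (possibly empty when i = j).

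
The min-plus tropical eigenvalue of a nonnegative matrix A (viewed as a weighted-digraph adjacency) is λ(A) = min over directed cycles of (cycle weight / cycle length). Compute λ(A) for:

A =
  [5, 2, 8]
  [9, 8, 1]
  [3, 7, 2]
λ(A) = 2

Enumerate directed cycles and compute their means (weight / length). Sample:
  cycle 0 → 0: weight = 5, length = 1, mean = 5/1 ≈ 5.000
  cycle 1 → 1: weight = 8, length = 1, mean = 8/1 ≈ 8.000
  cycle 2 → 2: weight = 2, length = 1, mean = 2/1 ≈ 2.000
  cycle 0 → 1 → 0: weight = 11, length = 2, mean = 11/2 ≈ 5.500
  cycle 0 → 2 → 0: weight = 11, length = 2, mean = 11/2 ≈ 5.500
  cycle 1 → 0 → 1: weight = 11, length = 2, mean = 11/2 ≈ 5.500
Minimum mean = 2.000, attained e.g. along the cycle 2 → 2 with weight 2 and length 1. So λ(A) = 2/1 = 2.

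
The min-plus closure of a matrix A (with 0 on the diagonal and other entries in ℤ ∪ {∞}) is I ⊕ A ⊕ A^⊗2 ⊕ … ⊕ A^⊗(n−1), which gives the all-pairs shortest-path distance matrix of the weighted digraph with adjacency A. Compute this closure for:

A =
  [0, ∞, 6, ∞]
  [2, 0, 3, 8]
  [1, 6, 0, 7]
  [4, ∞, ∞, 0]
Closure =
  [0, 12, 6, 13]
  [2, 0, 3, 8]
  [1, 6, 0, 7]
  [4, 16, 10, 0]

This is the Floyd-Warshall all-pairs shortest-path computation. For each intermediate vertex k = 0, 1, …, 3, update dist[i][j] ← min(dist[i][j], dist[i][k] + dist[k][j]). The final matrix gives, for each (i, j), the minimum total weight of any directed path from i to j (possibly empty when i = j).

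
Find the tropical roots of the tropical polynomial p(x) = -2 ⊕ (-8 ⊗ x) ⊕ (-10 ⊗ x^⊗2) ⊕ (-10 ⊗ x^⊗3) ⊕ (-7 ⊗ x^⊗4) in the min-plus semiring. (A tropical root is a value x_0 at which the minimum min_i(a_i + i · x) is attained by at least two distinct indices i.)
Roots: {-3, 0, 2, 6}

Each tropical root is a break point of the lower envelope of the lines y = a_i + i · x (there are 5 lines, with slopes 0, 1, ..., 4). Only the lines that attain the minimum somewhere contribute to roots; other lines are dominated. Here the surviving (envelope) indices are i = 4, i = 3, i = 2, i = 1, i = 0.
Intersections between consecutive envelope lines give the roots: for adjacent envelope indices i < j the intersection is x = (a_i − a_j) / (j − i). Reading off the sorted break points: {-3, 0, 2, 6}.
Verification: at each break x_0, at least two indices attain the minimum of min_i(a_i + i · x_0).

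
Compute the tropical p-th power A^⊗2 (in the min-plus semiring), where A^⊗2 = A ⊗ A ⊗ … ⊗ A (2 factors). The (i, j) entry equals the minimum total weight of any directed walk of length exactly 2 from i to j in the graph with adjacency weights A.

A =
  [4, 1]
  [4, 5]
A^⊗2 =
  [5, 5]
  [8, 5]

Each entry (A^⊗2)_ij equals the minimum over all length-2 walks i = v_0 → v_1 → … → v_2 = j of Σ_t A[v_t][v_{t+1}]. For example, for (i, j) = (0, 1) we minimise over 2 possible intermediate vertex sequences; the minimum is 5, attained along the walk 0 → 0 → 1.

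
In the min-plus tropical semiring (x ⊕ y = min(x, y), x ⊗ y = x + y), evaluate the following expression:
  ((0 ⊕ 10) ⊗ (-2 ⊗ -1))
((0 ⊕ 10) ⊗ (-2 ⊗ -1)) = -3

Expand innermost to outermost. Recall ⊕ takes the minimum of its arguments and ⊗ takes their sum. Working out the expression ((0 ⊕ 10) ⊗ (-2 ⊗ -1)) gives -3.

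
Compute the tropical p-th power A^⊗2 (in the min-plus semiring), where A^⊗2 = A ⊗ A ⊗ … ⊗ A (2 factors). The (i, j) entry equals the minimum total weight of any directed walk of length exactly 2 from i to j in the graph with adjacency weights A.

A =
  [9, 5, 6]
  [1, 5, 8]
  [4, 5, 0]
A^⊗2 =
  [6, 10, 6]
  [6, 6, 7]
  [4, 5, 0]

Each entry (A^⊗2)_ij equals the minimum over all length-2 walks i = v_0 → v_1 → … → v_2 = j of Σ_t A[v_t][v_{t+1}]. For example, for (i, j) = (0, 2) we minimise over 3 possible intermediate vertex sequences; the minimum is 6, attained along the walk 0 → 2 → 2.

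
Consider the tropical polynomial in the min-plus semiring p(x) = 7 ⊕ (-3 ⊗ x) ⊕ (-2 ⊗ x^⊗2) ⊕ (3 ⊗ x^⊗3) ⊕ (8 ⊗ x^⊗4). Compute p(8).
p(8) = 5

A tropical monomial a ⊗ x^⊗i evaluates to a + i · x. Evaluating each term at x = 8:
  Term 0 contributes 7 + 0 · 8 = 7
  Term 1 contributes -3 + 1 · 8 = 5
  Term 2 contributes -2 + 2 · 8 = 14
  Term 3 contributes 3 + 3 · 8 = 27
  Term 4 contributes 8 + 4 · 8 = 40
p(8) = ⊕ of these = min[7, 5, 14, 27, 40] = 5.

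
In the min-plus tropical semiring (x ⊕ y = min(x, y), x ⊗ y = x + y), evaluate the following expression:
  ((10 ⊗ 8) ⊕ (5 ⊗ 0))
((10 ⊗ 8) ⊕ (5 ⊗ 0)) = 5

Expand innermost to outermost. Recall ⊕ takes the minimum of its arguments and ⊗ takes their sum. Working out the expression ((10 ⊗ 8) ⊕ (5 ⊗ 0)) gives 5.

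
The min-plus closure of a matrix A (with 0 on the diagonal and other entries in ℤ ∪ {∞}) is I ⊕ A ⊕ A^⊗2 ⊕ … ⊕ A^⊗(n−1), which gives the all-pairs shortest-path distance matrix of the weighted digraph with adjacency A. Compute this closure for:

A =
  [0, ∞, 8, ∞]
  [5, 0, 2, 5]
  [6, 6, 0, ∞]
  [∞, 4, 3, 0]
Closure =
  [0, 14, 8, 19]
  [5, 0, 2, 5]
  [6, 6, 0, 11]
  [9, 4, 3, 0]

This is the Floyd-Warshall all-pairs shortest-path computation. For each intermediate vertex k = 0, 1, …, 3, update dist[i][j] ← min(dist[i][j], dist[i][k] + dist[k][j]). The final matrix gives, for each (i, j), the minimum total weight of any directed path from i to j (possibly empty when i = j).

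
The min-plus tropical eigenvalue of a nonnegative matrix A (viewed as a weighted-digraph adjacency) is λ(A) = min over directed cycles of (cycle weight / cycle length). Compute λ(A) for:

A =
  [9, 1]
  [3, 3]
λ(A) = 2

Enumerate directed cycles and compute their means (weight / length). Sample:
  cycle 0 → 0: weight = 9, length = 1, mean = 9/1 ≈ 9.000
  cycle 1 → 1: weight = 3, length = 1, mean = 3/1 ≈ 3.000
  cycle 0 → 1 → 0: weight = 4, length = 2, mean = 4/2 ≈ 2.000
  cycle 1 → 0 → 1: weight = 4, length = 2, mean = 4/2 ≈ 2.000
Minimum mean = 2.000, attained e.g. along the cycle 0 → 1 → 0 with weight 4 and length 2. So λ(A) = 4/2 = 2.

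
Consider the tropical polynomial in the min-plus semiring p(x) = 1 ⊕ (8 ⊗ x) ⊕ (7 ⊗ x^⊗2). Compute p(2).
p(2) = 1

A tropical monomial a ⊗ x^⊗i evaluates to a + i · x. Evaluating each term at x = 2:
  Term 0 contributes 1 + 0 · 2 = 1
  Term 1 contributes 8 + 1 · 2 = 10
  Term 2 contributes 7 + 2 · 2 = 11
p(2) = ⊕ of these = min[1, 10, 11] = 1.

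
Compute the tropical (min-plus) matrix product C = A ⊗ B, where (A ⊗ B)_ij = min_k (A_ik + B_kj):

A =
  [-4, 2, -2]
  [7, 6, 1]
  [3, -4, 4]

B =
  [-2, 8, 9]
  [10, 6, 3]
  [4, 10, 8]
A ⊗ B =
  [-6, 4, 5]
  [5, 11, 9]
  [1, 2, -1]

Apply the min-plus product entry-by-entry:
  C[0][0] = min over k of (A[0][0] + B[0][0] = -4 + -2 = -6, A[0][1] + B[1][0] = 2 + 10 = 12, A[0][2] + B[2][0] = -2 + 4 = 2) = -6 (attained at k = 0)
  C[0][1] = min over k of (A[0][0] + B[0][1] = -4 + 8 = 4, A[0][1] + B[1][1] = 2 + 6 = 8, A[0][2] + B[2][1] = -2 + 10 = 8) = 4 (attained at k = 0)
  C[0][2] = min over k of (A[0][0] + B[0][2] = -4 + 9 = 5, A[0][1] + B[1][2] = 2 + 3 = 5, A[0][2] + B[2][2] = -2 + 8 = 6) = 5 (attained at k = 0)
  C[1][0] = min over k of (A[1][0] + B[0][0] = 7 + -2 = 5, A[1][1] + B[1][0] = 6 + 10 = 16, A[1][2] + B[2][0] = 1 + 4 = 5) = 5 (attained at k = 0)
  C[1][1] = min over k of (A[1][0] + B[0][1] = 7 + 8 = 15, A[1][1] + B[1][1] = 6 + 6 = 12, A[1][2] + B[2][1] = 1 + 10 = 11) = 11 (attained at k = 2)
  C[1][2] = min over k of (A[1][0] + B[0][2] = 7 + 9 = 16, A[1][1] + B[1][2] = 6 + 3 = 9, A[1][2] + B[2][2] = 1 + 8 = 9) = 9 (attained at k = 1)
  C[2][0] = min over k of (A[2][0] + B[0][0] = 3 + -2 = 1, A[2][1] + B[1][0] = -4 + 10 = 6, A[2][2] + B[2][0] = 4 + 4 = 8) = 1 (attained at k = 0)
  C[2][1] = min over k of (A[2][0] + B[0][1] = 3 + 8 = 11, A[2][1] + B[1][1] = -4 + 6 = 2, A[2][2] + B[2][1] = 4 + 10 = 14) = 2 (attained at k = 1)
  C[2][2] = min over k of (A[2][0] + B[0][2] = 3 + 9 = 12, A[2][1] + B[1][2] = -4 + 3 = -1, A[2][2] + B[2][2] = 4 + 8 = 12) = -1 (attained at k = 1)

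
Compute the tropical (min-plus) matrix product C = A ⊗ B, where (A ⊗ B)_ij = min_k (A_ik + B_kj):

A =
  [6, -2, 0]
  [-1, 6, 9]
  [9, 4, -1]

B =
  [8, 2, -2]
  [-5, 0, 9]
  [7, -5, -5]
A ⊗ B =
  [-7, -5, -5]
  [1, 1, -3]
  [-1, -6, -6]

Apply the min-plus product entry-by-entry:
  C[0][0] = min over k of (A[0][0] + B[0][0] = 6 + 8 = 14, A[0][1] + B[1][0] = -2 + -5 = -7, A[0][2] + B[2][0] = 0 + 7 = 7) = -7 (attained at k = 1)
  C[0][1] = min over k of (A[0][0] + B[0][1] = 6 + 2 = 8, A[0][1] + B[1][1] = -2 + 0 = -2, A[0][2] + B[2][1] = 0 + -5 = -5) = -5 (attained at k = 2)
  C[0][2] = min over k of (A[0][0] + B[0][2] = 6 + -2 = 4, A[0][1] + B[1][2] = -2 + 9 = 7, A[0][2] + B[2][2] = 0 + -5 = -5) = -5 (attained at k = 2)
  C[1][0] = min over k of (A[1][0] + B[0][0] = -1 + 8 = 7, A[1][1] + B[1][0] = 6 + -5 = 1, A[1][2] + B[2][0] = 9 + 7 = 16) = 1 (attained at k = 1)
  C[1][1] = min over k of (A[1][0] + B[0][1] = -1 + 2 = 1, A[1][1] + B[1][1] = 6 + 0 = 6, A[1][2] + B[2][1] = 9 + -5 = 4) = 1 (attained at k = 0)
  C[1][2] = min over k of (A[1][0] + B[0][2] = -1 + -2 = -3, A[1][1] + B[1][2] = 6 + 9 = 15, A[1][2] + B[2][2] = 9 + -5 = 4) = -3 (attained at k = 0)
  C[2][0] = min over k of (A[2][0] + B[0][0] = 9 + 8 = 17, A[2][1] + B[1][0] = 4 + -5 = -1, A[2][2] + B[2][0] = -1 + 7 = 6) = -1 (attained at k = 1)
  C[2][1] = min over k of (A[2][0] + B[0][1] = 9 + 2 = 11, A[2][1] + B[1][1] = 4 + 0 = 4, A[2][2] + B[2][1] = -1 + -5 = -6) = -6 (attained at k = 2)
  C[2][2] = min over k of (A[2][0] + B[0][2] = 9 + -2 = 7, A[2][1] + B[1][2] = 4 + 9 = 13, A[2][2] + B[2][2] = -1 + -5 = -6) = -6 (attained at k = 2)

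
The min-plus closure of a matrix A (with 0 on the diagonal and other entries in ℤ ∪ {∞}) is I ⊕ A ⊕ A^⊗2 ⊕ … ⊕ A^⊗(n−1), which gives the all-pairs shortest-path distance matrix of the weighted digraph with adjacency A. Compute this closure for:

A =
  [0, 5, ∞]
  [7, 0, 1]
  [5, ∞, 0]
Closure =
  [0, 5, 6]
  [6, 0, 1]
  [5, 10, 0]

This is the Floyd-Warshall all-pairs shortest-path computation. For each intermediate vertex k = 0, 1, …, 2, update dist[i][j] ← min(dist[i][j], dist[i][k] + dist[k][j]). The final matrix gives, for each (i, j), the minimum total weight of any directed path from i to j (possibly empty when i = j).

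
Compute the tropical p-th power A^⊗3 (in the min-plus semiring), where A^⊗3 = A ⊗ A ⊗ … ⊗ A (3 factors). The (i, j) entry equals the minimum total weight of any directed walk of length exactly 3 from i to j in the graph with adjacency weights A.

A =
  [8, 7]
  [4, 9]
A^⊗3 =
  [19, 18]
  [15, 19]

Each entry (A^⊗3)_ij equals the minimum over all length-3 walks i = v_0 → v_1 → … → v_3 = j of Σ_t A[v_t][v_{t+1}]. For example, for (i, j) = (0, 1) we minimise over 4 possible intermediate vertex sequences; the minimum is 18, attained along the walk 0 → 1 → 0 → 1.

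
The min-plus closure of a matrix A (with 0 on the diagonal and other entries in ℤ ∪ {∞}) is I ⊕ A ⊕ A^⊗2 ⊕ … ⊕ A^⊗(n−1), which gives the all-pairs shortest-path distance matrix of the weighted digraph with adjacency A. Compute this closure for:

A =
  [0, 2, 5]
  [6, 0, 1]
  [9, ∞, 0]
Closure =
  [0, 2, 3]
  [6, 0, 1]
  [9, 11, 0]

This is the Floyd-Warshall all-pairs shortest-path computation. For each intermediate vertex k = 0, 1, …, 2, update dist[i][j] ← min(dist[i][j], dist[i][k] + dist[k][j]). The final matrix gives, for each (i, j), the minimum total weight of any directed path from i to j (possibly empty when i = j).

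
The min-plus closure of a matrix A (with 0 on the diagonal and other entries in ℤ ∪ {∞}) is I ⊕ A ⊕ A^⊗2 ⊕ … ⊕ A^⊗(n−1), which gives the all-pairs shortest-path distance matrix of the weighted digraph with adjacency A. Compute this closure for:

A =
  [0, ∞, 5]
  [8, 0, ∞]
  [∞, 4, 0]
Closure =
  [0, 9, 5]
  [8, 0, 13]
  [12, 4, 0]

This is the Floyd-Warshall all-pairs shortest-path computation. For each intermediate vertex k = 0, 1, …, 2, update dist[i][j] ← min(dist[i][j], dist[i][k] + dist[k][j]). The final matrix gives, for each (i, j), the minimum total weight of any directed path from i to j (possibly empty when i = j).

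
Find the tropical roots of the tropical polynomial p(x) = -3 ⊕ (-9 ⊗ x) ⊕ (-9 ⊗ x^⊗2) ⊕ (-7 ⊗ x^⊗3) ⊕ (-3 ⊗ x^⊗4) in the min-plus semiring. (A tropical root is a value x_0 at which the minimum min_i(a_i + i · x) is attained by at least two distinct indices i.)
Roots: {-4, -2, 0, 6}

Each tropical root is a break point of the lower envelope of the lines y = a_i + i · x (there are 5 lines, with slopes 0, 1, ..., 4). Only the lines that attain the minimum somewhere contribute to roots; other lines are dominated. Here the surviving (envelope) indices are i = 4, i = 3, i = 2, i = 1, i = 0.
Intersections between consecutive envelope lines give the roots: for adjacent envelope indices i < j the intersection is x = (a_i − a_j) / (j − i). Reading off the sorted break points: {-4, -2, 0, 6}.
Verification: at each break x_0, at least two indices attain the minimum of min_i(a_i + i · x_0).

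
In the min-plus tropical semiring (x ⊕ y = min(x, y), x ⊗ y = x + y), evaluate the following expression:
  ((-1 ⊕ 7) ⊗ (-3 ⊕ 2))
((-1 ⊕ 7) ⊗ (-3 ⊕ 2)) = -4

Expand innermost to outermost. Recall ⊕ takes the minimum of its arguments and ⊗ takes their sum. Working out the expression ((-1 ⊕ 7) ⊗ (-3 ⊕ 2)) gives -4.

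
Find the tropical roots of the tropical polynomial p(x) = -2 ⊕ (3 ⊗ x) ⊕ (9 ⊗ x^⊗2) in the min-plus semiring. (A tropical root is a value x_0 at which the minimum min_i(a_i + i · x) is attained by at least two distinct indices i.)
Roots: {-6, -5}

Each tropical root is a break point of the lower envelope of the lines y = a_i + i · x (there are 3 lines, with slopes 0, 1, ..., 2). Only the lines that attain the minimum somewhere contribute to roots; other lines are dominated. Here the surviving (envelope) indices are i = 2, i = 1, i = 0.
Intersections between consecutive envelope lines give the roots: for adjacent envelope indices i < j the intersection is x = (a_i − a_j) / (j − i). Reading off the sorted break points: {-6, -5}.
Verification: at each break x_0, at least two indices attain the minimum of min_i(a_i + i · x_0).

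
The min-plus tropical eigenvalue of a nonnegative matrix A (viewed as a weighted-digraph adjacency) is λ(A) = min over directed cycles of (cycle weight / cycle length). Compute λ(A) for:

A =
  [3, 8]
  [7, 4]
λ(A) = 3

Enumerate directed cycles and compute their means (weight / length). Sample:
  cycle 0 → 0: weight = 3, length = 1, mean = 3/1 ≈ 3.000
  cycle 1 → 1: weight = 4, length = 1, mean = 4/1 ≈ 4.000
  cycle 0 → 1 → 0: weight = 15, length = 2, mean = 15/2 ≈ 7.500
  cycle 1 → 0 → 1: weight = 15, length = 2, mean = 15/2 ≈ 7.500
Minimum mean = 3.000, attained e.g. along the cycle 0 → 0 with weight 3 and length 1. So λ(A) = 3/1 = 3.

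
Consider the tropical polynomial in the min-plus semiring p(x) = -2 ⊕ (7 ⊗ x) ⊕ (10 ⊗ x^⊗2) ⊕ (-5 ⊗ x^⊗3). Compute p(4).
p(4) = -2

A tropical monomial a ⊗ x^⊗i evaluates to a + i · x. Evaluating each term at x = 4:
  Term 0 contributes -2 + 0 · 4 = -2
  Term 1 contributes 7 + 1 · 4 = 11
  Term 2 contributes 10 + 2 · 4 = 18
  Term 3 contributes -5 + 3 · 4 = 7
p(4) = ⊕ of these = min[-2, 11, 18, 7] = -2.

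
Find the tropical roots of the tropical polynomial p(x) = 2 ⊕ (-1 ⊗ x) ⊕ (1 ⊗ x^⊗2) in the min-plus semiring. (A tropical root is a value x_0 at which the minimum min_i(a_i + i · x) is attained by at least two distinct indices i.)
Roots: {-2, 3}

Each tropical root is a break point of the lower envelope of the lines y = a_i + i · x (there are 3 lines, with slopes 0, 1, ..., 2). Only the lines that attain the minimum somewhere contribute to roots; other lines are dominated. Here the surviving (envelope) indices are i = 2, i = 1, i = 0.
Intersections between consecutive envelope lines give the roots: for adjacent envelope indices i < j the intersection is x = (a_i − a_j) / (j − i). Reading off the sorted break points: {-2, 3}.
Verification: at each break x_0, at least two indices attain the minimum of min_i(a_i + i · x_0).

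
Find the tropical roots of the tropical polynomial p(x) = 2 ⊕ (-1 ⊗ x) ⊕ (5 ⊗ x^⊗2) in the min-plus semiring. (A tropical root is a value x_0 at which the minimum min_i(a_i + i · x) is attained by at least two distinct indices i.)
Roots: {-6, 3}

Each tropical root is a break point of the lower envelope of the lines y = a_i + i · x (there are 3 lines, with slopes 0, 1, ..., 2). Only the lines that attain the minimum somewhere contribute to roots; other lines are dominated. Here the surviving (envelope) indices are i = 2, i = 1, i = 0.
Intersections between consecutive envelope lines give the roots: for adjacent envelope indices i < j the intersection is x = (a_i − a_j) / (j − i). Reading off the sorted break points: {-6, 3}.
Verification: at each break x_0, at least two indices attain the minimum of min_i(a_i + i · x_0).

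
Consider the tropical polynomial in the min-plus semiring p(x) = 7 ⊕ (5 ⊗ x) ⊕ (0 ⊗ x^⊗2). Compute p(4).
p(4) = 7

A tropical monomial a ⊗ x^⊗i evaluates to a + i · x. Evaluating each term at x = 4:
  Term 0 contributes 7 + 0 · 4 = 7
  Term 1 contributes 5 + 1 · 4 = 9
  Term 2 contributes 0 + 2 · 4 = 8
p(4) = ⊕ of these = min[7, 9, 8] = 7.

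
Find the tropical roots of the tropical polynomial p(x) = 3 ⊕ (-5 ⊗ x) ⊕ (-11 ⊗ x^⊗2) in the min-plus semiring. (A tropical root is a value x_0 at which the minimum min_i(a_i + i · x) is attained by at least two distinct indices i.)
Roots: {6, 8}

Each tropical root is a break point of the lower envelope of the lines y = a_i + i · x (there are 3 lines, with slopes 0, 1, ..., 2). Only the lines that attain the minimum somewhere contribute to roots; other lines are dominated. Here the surviving (envelope) indices are i = 2, i = 1, i = 0.
Intersections between consecutive envelope lines give the roots: for adjacent envelope indices i < j the intersection is x = (a_i − a_j) / (j − i). Reading off the sorted break points: {6, 8}.
Verification: at each break x_0, at least two indices attain the minimum of min_i(a_i + i · x_0).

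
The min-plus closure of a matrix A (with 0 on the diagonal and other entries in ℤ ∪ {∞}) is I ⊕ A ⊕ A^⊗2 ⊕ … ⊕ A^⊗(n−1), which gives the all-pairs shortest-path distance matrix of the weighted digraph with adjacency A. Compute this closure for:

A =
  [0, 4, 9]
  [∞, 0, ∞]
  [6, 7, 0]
Closure =
  [0, 4, 9]
  [∞, 0, ∞]
  [6, 7, 0]

This is the Floyd-Warshall all-pairs shortest-path computation. For each intermediate vertex k = 0, 1, …, 2, update dist[i][j] ← min(dist[i][j], dist[i][k] + dist[k][j]). The final matrix gives, for each (i, j), the minimum total weight of any directed path from i to j (possibly empty when i = j).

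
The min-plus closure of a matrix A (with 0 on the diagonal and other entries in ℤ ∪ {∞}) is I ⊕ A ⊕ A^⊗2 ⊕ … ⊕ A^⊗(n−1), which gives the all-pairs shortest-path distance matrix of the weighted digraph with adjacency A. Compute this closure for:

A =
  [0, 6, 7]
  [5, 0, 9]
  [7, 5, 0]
Closure =
  [0, 6, 7]
  [5, 0, 9]
  [7, 5, 0]

This is the Floyd-Warshall all-pairs shortest-path computation. For each intermediate vertex k = 0, 1, …, 2, update dist[i][j] ← min(dist[i][j], dist[i][k] + dist[k][j]). The final matrix gives, for each (i, j), the minimum total weight of any directed path from i to j (possibly empty when i = j).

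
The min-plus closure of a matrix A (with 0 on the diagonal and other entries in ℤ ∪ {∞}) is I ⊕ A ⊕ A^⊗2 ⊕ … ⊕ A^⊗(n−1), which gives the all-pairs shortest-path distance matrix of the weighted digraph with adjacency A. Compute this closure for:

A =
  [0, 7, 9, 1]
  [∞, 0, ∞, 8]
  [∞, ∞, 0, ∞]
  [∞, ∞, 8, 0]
Closure =
  [0, 7, 9, 1]
  [∞, 0, 16, 8]
  [∞, ∞, 0, ∞]
  [∞, ∞, 8, 0]

This is the Floyd-Warshall all-pairs shortest-path computation. For each intermediate vertex k = 0, 1, …, 3, update dist[i][j] ← min(dist[i][j], dist[i][k] + dist[k][j]). The final matrix gives, for each (i, j), the minimum total weight of any directed path from i to j (possibly empty when i = j).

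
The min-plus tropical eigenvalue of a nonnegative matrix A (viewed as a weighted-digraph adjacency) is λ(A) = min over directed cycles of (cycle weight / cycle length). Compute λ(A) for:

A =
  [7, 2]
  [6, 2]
λ(A) = 2

Enumerate directed cycles and compute their means (weight / length). Sample:
  cycle 0 → 0: weight = 7, length = 1, mean = 7/1 ≈ 7.000
  cycle 1 → 1: weight = 2, length = 1, mean = 2/1 ≈ 2.000
  cycle 0 → 1 → 0: weight = 8, length = 2, mean = 8/2 ≈ 4.000
  cycle 1 → 0 → 1: weight = 8, length = 2, mean = 8/2 ≈ 4.000
Minimum mean = 2.000, attained e.g. along the cycle 1 → 1 with weight 2 and length 1. So λ(A) = 2/1 = 2.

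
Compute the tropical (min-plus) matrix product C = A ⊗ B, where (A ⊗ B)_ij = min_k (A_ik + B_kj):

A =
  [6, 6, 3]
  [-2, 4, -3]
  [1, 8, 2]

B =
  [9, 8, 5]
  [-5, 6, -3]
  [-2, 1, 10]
A ⊗ B =
  [1, 4, 3]
  [-5, -2, 1]
  [0, 3, 5]

Apply the min-plus product entry-by-entry:
  C[0][0] = min over k of (A[0][0] + B[0][0] = 6 + 9 = 15, A[0][1] + B[1][0] = 6 + -5 = 1, A[0][2] + B[2][0] = 3 + -2 = 1) = 1 (attained at k = 1)
  C[0][1] = min over k of (A[0][0] + B[0][1] = 6 + 8 = 14, A[0][1] + B[1][1] = 6 + 6 = 12, A[0][2] + B[2][1] = 3 + 1 = 4) = 4 (attained at k = 2)
  C[0][2] = min over k of (A[0][0] + B[0][2] = 6 + 5 = 11, A[0][1] + B[1][2] = 6 + -3 = 3, A[0][2] + B[2][2] = 3 + 10 = 13) = 3 (attained at k = 1)
  C[1][0] = min over k of (A[1][0] + B[0][0] = -2 + 9 = 7, A[1][1] + B[1][0] = 4 + -5 = -1, A[1][2] + B[2][0] = -3 + -2 = -5) = -5 (attained at k = 2)
  C[1][1] = min over k of (A[1][0] + B[0][1] = -2 + 8 = 6, A[1][1] + B[1][1] = 4 + 6 = 10, A[1][2] + B[2][1] = -3 + 1 = -2) = -2 (attained at k = 2)
  C[1][2] = min over k of (A[1][0] + B[0][2] = -2 + 5 = 3, A[1][1] + B[1][2] = 4 + -3 = 1, A[1][2] + B[2][2] = -3 + 10 = 7) = 1 (attained at k = 1)
  C[2][0] = min over k of (A[2][0] + B[0][0] = 1 + 9 = 10, A[2][1] + B[1][0] = 8 + -5 = 3, A[2][2] + B[2][0] = 2 + -2 = 0) = 0 (attained at k = 2)
  C[2][1] = min over k of (A[2][0] + B[0][1] = 1 + 8 = 9, A[2][1] + B[1][1] = 8 + 6 = 14, A[2][2] + B[2][1] = 2 + 1 = 3) = 3 (attained at k = 2)
  C[2][2] = min over k of (A[2][0] + B[0][2] = 1 + 5 = 6, A[2][1] + B[1][2] = 8 + -3 = 5, A[2][2] + B[2][2] = 2 + 10 = 12) = 5 (attained at k = 1)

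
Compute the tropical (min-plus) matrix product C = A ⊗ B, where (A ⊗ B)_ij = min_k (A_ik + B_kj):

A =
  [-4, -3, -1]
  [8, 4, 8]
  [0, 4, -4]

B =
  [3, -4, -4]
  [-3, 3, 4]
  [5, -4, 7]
A ⊗ B =
  [-6, -8, -8]
  [1, 4, 4]
  [1, -8, -4]

Apply the min-plus product entry-by-entry:
  C[0][0] = min over k of (A[0][0] + B[0][0] = -4 + 3 = -1, A[0][1] + B[1][0] = -3 + -3 = -6, A[0][2] + B[2][0] = -1 + 5 = 4) = -6 (attained at k = 1)
  C[0][1] = min over k of (A[0][0] + B[0][1] = -4 + -4 = -8, A[0][1] + B[1][1] = -3 + 3 = 0, A[0][2] + B[2][1] = -1 + -4 = -5) = -8 (attained at k = 0)
  C[0][2] = min over k of (A[0][0] + B[0][2] = -4 + -4 = -8, A[0][1] + B[1][2] = -3 + 4 = 1, A[0][2] + B[2][2] = -1 + 7 = 6) = -8 (attained at k = 0)
  C[1][0] = min over k of (A[1][0] + B[0][0] = 8 + 3 = 11, A[1][1] + B[1][0] = 4 + -3 = 1, A[1][2] + B[2][0] = 8 + 5 = 13) = 1 (attained at k = 1)
  C[1][1] = min over k of (A[1][0] + B[0][1] = 8 + -4 = 4, A[1][1] + B[1][1] = 4 + 3 = 7, A[1][2] + B[2][1] = 8 + -4 = 4) = 4 (attained at k = 0)
  C[1][2] = min over k of (A[1][0] + B[0][2] = 8 + -4 = 4, A[1][1] + B[1][2] = 4 + 4 = 8, A[1][2] + B[2][2] = 8 + 7 = 15) = 4 (attained at k = 0)
  C[2][0] = min over k of (A[2][0] + B[0][0] = 0 + 3 = 3, A[2][1] + B[1][0] = 4 + -3 = 1, A[2][2] + B[2][0] = -4 + 5 = 1) = 1 (attained at k = 1)
  C[2][1] = min over k of (A[2][0] + B[0][1] = 0 + -4 = -4, A[2][1] + B[1][1] = 4 + 3 = 7, A[2][2] + B[2][1] = -4 + -4 = -8) = -8 (attained at k = 2)
  C[2][2] = min over k of (A[2][0] + B[0][2] = 0 + -4 = -4, A[2][1] + B[1][2] = 4 + 4 = 8, A[2][2] + B[2][2] = -4 + 7 = 3) = -4 (attained at k = 0)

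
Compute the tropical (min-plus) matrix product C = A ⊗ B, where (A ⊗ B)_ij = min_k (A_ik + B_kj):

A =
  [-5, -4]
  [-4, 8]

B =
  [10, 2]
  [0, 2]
A ⊗ B =
  [-4, -3]
  [6, -2]

Apply the min-plus product entry-by-entry:
  C[0][0] = min over k of (A[0][0] + B[0][0] = -5 + 10 = 5, A[0][1] + B[1][0] = -4 + 0 = -4) = -4 (attained at k = 1)
  C[0][1] = min over k of (A[0][0] + B[0][1] = -5 + 2 = -3, A[0][1] + B[1][1] = -4 + 2 = -2) = -3 (attained at k = 0)
  C[1][0] = min over k of (A[1][0] + B[0][0] = -4 + 10 = 6, A[1][1] + B[1][0] = 8 + 0 = 8) = 6 (attained at k = 0)
  C[1][1] = min over k of (A[1][0] + B[0][1] = -4 + 2 = -2, A[1][1] + B[1][1] = 8 + 2 = 10) = -2 (attained at k = 0)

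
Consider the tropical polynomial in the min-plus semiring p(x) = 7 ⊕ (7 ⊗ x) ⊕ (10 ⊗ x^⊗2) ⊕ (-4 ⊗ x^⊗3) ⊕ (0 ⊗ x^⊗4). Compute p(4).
p(4) = 7

A tropical monomial a ⊗ x^⊗i evaluates to a + i · x. Evaluating each term at x = 4:
  Term 0 contributes 7 + 0 · 4 = 7
  Term 1 contributes 7 + 1 · 4 = 11
  Term 2 contributes 10 + 2 · 4 = 18
  Term 3 contributes -4 + 3 · 4 = 8
  Term 4 contributes 0 + 4 · 4 = 16
p(4) = ⊕ of these = min[7, 11, 18, 8, 16] = 7.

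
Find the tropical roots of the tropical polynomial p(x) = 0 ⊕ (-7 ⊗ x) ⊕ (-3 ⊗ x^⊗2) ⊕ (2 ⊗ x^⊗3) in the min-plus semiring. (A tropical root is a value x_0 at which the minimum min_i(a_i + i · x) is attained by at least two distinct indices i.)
Roots: {-5, -4, 7}

Each tropical root is a break point of the lower envelope of the lines y = a_i + i · x (there are 4 lines, with slopes 0, 1, ..., 3). Only the lines that attain the minimum somewhere contribute to roots; other lines are dominated. Here the surviving (envelope) indices are i = 3, i = 2, i = 1, i = 0.
Intersections between consecutive envelope lines give the roots: for adjacent envelope indices i < j the intersection is x = (a_i − a_j) / (j − i). Reading off the sorted break points: {-5, -4, 7}.
Verification: at each break x_0, at least two indices attain the minimum of min_i(a_i + i · x_0).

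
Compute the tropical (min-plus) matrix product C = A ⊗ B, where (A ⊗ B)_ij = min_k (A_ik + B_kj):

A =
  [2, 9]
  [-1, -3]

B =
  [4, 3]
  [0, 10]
A ⊗ B =
  [6, 5]
  [-3, 2]

Apply the min-plus product entry-by-entry:
  C[0][0] = min over k of (A[0][0] + B[0][0] = 2 + 4 = 6, A[0][1] + B[1][0] = 9 + 0 = 9) = 6 (attained at k = 0)
  C[0][1] = min over k of (A[0][0] + B[0][1] = 2 + 3 = 5, A[0][1] + B[1][1] = 9 + 10 = 19) = 5 (attained at k = 0)
  C[1][0] = min over k of (A[1][0] + B[0][0] = -1 + 4 = 3, A[1][1] + B[1][0] = -3 + 0 = -3) = -3 (attained at k = 1)
  C[1][1] = min over k of (A[1][0] + B[0][1] = -1 + 3 = 2, A[1][1] + B[1][1] = -3 + 10 = 7) = 2 (attained at k = 0)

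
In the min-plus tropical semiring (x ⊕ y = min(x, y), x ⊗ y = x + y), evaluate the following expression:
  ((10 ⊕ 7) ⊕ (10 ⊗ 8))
((10 ⊕ 7) ⊕ (10 ⊗ 8)) = 7

Expand innermost to outermost. Recall ⊕ takes the minimum of its arguments and ⊗ takes their sum. Working out the expression ((10 ⊕ 7) ⊕ (10 ⊗ 8)) gives 7.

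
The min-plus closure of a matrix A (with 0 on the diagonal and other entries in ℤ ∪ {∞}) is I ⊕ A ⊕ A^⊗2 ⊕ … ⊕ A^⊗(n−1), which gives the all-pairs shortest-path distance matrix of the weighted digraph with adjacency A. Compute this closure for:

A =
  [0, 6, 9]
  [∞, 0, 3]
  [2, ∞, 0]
Closure =
  [0, 6, 9]
  [5, 0, 3]
  [2, 8, 0]

This is the Floyd-Warshall all-pairs shortest-path computation. For each intermediate vertex k = 0, 1, …, 2, update dist[i][j] ← min(dist[i][j], dist[i][k] + dist[k][j]). The final matrix gives, for each (i, j), the minimum total weight of any directed path from i to j (possibly empty when i = j).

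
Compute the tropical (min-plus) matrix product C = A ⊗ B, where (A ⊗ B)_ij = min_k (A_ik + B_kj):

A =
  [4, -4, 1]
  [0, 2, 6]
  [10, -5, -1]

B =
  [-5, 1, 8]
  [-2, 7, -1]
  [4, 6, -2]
A ⊗ B =
  [-6, 3, -5]
  [-5, 1, 1]
  [-7, 2, -6]

Apply the min-plus product entry-by-entry:
  C[0][0] = min over k of (A[0][0] + B[0][0] = 4 + -5 = -1, A[0][1] + B[1][0] = -4 + -2 = -6, A[0][2] + B[2][0] = 1 + 4 = 5) = -6 (attained at k = 1)
  C[0][1] = min over k of (A[0][0] + B[0][1] = 4 + 1 = 5, A[0][1] + B[1][1] = -4 + 7 = 3, A[0][2] + B[2][1] = 1 + 6 = 7) = 3 (attained at k = 1)
  C[0][2] = min over k of (A[0][0] + B[0][2] = 4 + 8 = 12, A[0][1] + B[1][2] = -4 + -1 = -5, A[0][2] + B[2][2] = 1 + -2 = -1) = -5 (attained at k = 1)
  C[1][0] = min over k of (A[1][0] + B[0][0] = 0 + -5 = -5, A[1][1] + B[1][0] = 2 + -2 = 0, A[1][2] + B[2][0] = 6 + 4 = 10) = -5 (attained at k = 0)
  C[1][1] = min over k of (A[1][0] + B[0][1] = 0 + 1 = 1, A[1][1] + B[1][1] = 2 + 7 = 9, A[1][2] + B[2][1] = 6 + 6 = 12) = 1 (attained at k = 0)
  C[1][2] = min over k of (A[1][0] + B[0][2] = 0 + 8 = 8, A[1][1] + B[1][2] = 2 + -1 = 1, A[1][2] + B[2][2] = 6 + -2 = 4) = 1 (attained at k = 1)
  C[2][0] = min over k of (A[2][0] + B[0][0] = 10 + -5 = 5, A[2][1] + B[1][0] = -5 + -2 = -7, A[2][2] + B[2][0] = -1 + 4 = 3) = -7 (attained at k = 1)
  C[2][1] = min over k of (A[2][0] + B[0][1] = 10 + 1 = 11, A[2][1] + B[1][1] = -5 + 7 = 2, A[2][2] + B[2][1] = -1 + 6 = 5) = 2 (attained at k = 1)
  C[2][2] = min over k of (A[2][0] + B[0][2] = 10 + 8 = 18, A[2][1] + B[1][2] = -5 + -1 = -6, A[2][2] + B[2][2] = -1 + -2 = -3) = -6 (attained at k = 1)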